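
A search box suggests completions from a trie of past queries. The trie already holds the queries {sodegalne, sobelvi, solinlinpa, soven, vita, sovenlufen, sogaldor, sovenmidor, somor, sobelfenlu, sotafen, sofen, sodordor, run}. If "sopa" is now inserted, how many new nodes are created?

"so" is already a path in the trie; the remaining "pa" must be added.
Each of the 2 remaining characters creates one node.

2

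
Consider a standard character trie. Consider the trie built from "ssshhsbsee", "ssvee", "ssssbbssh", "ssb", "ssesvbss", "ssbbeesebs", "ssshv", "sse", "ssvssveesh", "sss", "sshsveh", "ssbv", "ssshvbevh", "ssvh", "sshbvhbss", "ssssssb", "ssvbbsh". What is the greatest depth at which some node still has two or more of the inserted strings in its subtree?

5

The deepest shared node is where two words last agree before diverging.
e.g. "ssshv" and "ssshvbevh" share the prefix "ssshv" of length 5; no pair shares a longer one.
Longest shared-prefix length: 5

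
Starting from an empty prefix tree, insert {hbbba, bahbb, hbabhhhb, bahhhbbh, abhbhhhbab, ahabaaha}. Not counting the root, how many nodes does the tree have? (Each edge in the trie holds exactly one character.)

38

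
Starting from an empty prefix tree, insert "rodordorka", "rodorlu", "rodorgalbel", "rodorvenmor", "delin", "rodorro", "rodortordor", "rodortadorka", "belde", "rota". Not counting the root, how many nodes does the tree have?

For each word, the new-node count is its length minus the longest prefix already in the trie:
  "rodordorka" → 10 new (r, o, d, o, r, d, o, r, k, a)
  "rodorlu" → prefix "rodor" already present; 2 new (l, u)
  "rodorgalbel" → prefix "rodor" already present; 6 new (g, a, l, b, e, l)
  "rodorvenmor" → prefix "rodor" already present; 6 new (v, e, n, m, o, r)
  "delin" → 5 new (d, e, l, i, n)
  "rodorro" → prefix "rodor" already present; 2 new (r, o)
  "rodortordor" → prefix "rodor" already present; 6 new (t, o, r, d, o, r)
  "rodortadorka" → prefix "rodort" already present; 6 new (a, d, o, r, k, a)
  "belde" → 5 new (b, e, l, d, e)
  "rota" → prefix "ro" already present; 2 new (t, a)
Total nodes = 10 + 2 + 6 + 6 + 5 + 2 + 6 + 6 + 5 + 2 = 50

50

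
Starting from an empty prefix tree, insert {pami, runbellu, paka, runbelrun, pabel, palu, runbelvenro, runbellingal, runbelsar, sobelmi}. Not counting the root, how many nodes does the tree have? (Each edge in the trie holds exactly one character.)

Count nodes per top-level branch (shared prefixes stored once):
  'p'-branch (pabel, paka, palu, pami): 11 nodes
  'r'-branch (runbellingal, runbellu, runbelrun, runbelsar, runbelvenro): 24 nodes
  's'-branch (sobelmi): 7 nodes
Sum: 42

42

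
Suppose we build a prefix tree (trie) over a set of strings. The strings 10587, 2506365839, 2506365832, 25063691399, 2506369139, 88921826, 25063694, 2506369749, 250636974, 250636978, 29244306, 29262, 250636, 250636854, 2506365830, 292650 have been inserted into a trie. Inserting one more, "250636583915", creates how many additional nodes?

2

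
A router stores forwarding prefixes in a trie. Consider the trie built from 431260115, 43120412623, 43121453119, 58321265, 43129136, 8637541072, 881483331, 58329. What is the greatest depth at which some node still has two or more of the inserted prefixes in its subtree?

4

The deepest shared node is where two words last agree before diverging.
e.g. "43120412623" and "43121453119" share the prefix "4312" of length 4; no pair shares a longer one.
Longest shared-prefix length: 4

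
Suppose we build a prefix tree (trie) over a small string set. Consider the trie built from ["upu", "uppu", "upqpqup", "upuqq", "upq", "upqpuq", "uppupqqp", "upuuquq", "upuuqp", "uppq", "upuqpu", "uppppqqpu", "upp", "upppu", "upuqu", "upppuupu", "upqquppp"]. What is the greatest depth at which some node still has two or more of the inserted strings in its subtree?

5

Equivalently: take the maximum, over all pairs, of their longest common prefix length.
"upppu" and "upppuupu" agree on "upppu" (5 characters) before diverging; nothing deeper is shared.
Longest shared-prefix length: 5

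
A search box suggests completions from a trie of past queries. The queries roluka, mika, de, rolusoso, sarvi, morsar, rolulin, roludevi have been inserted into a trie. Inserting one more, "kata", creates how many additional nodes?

No existing word starts with "k", so every character of "kata" needs a new node.
4 − 0 = 4 new nodes.

4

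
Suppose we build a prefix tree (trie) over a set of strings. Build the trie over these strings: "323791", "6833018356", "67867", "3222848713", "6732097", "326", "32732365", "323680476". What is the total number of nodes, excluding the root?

Trace insertions, counting only characters that open a new branch:
  "323791" → 6 new (3, 2, 3, 7, 9, 1)
  "6833018356" → 10 new (6, 8, 3, 3, 0, 1, 8, 3, 5, 6)
  "67867" → prefix "6" already present; 4 new (7, 8, 6, 7)
  "3222848713" → prefix "32" already present; 8 new (2, 2, 8, 4, 8, 7, 1, 3)
  "6732097" → prefix "67" already present; 5 new (3, 2, 0, 9, 7)
  "326" → prefix "32" already present; 1 new (6)
  "32732365" → prefix "32" already present; 6 new (7, 3, 2, 3, 6, 5)
  "323680476" → prefix "323" already present; 6 new (6, 8, 0, 4, 7, 6)
Total nodes = 6 + 10 + 4 + 8 + 5 + 1 + 6 + 6 = 46

46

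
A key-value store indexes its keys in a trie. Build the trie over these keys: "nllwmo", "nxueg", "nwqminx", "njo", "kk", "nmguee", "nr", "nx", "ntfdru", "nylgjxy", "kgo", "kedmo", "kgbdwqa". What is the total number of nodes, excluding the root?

48

For each word, the new-node count is its length minus the longest prefix already in the trie:
  "nllwmo" → 6 new (n, l, l, w, m, o)
  "nxueg" → prefix "n" already present; 4 new (x, u, e, g)
  "nwqminx" → prefix "n" already present; 6 new (w, q, m, i, n, x)
  "njo" → prefix "n" already present; 2 new (j, o)
  "kk" → 2 new (k, k)
  "nmguee" → prefix "n" already present; 5 new (m, g, u, e, e)
  "nr" → prefix "n" already present; 1 new (r)
  "nx" → prefix "nx" already present; 0 new (none)
  "ntfdru" → prefix "n" already present; 5 new (t, f, d, r, u)
  "nylgjxy" → prefix "n" already present; 6 new (y, l, g, j, x, y)
  "kgo" → prefix "k" already present; 2 new (g, o)
  "kedmo" → prefix "k" already present; 4 new (e, d, m, o)
  "kgbdwqa" → prefix "kg" already present; 5 new (b, d, w, q, a)
Total nodes = 6 + 4 + 6 + 2 + 2 + 5 + 1 + 0 + 5 + 6 + 2 + 4 + 5 = 48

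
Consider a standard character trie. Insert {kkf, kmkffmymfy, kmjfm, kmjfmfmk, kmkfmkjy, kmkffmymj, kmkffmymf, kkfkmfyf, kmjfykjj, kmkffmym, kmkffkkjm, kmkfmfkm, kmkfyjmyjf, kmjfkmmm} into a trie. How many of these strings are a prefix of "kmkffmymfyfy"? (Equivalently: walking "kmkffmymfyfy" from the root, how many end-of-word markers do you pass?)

Traverse "kmkffmymfyfy" character by character; count nodes along the way that are marked as word ends.
Prefixes of the query that are stored words: "kmkffmym", "kmkffmymf", "kmkffmymfy"
Count: 3

3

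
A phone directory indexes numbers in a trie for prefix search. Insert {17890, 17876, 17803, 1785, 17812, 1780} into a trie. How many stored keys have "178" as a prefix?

6

Filter for entries beginning with "178":
Words under "178": 1780, 17803, 17812, 1785, 17876, 17890
Count: 6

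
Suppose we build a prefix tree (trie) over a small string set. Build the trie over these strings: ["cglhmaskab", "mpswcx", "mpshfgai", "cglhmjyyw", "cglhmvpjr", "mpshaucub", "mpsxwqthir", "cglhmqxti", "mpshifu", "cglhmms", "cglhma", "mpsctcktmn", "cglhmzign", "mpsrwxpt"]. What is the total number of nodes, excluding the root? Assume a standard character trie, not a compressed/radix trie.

Count nodes per top-level branch (shared prefixes stored once):
  'c'-branch (cglhma, cglhmaskab, cglhmjyyw, cglhmms, cglhmqxti, cglhmvpjr, cglhmzign): 28 nodes
  'm'-branch (mpsctcktmn, mpshaucub, mpshfgai, mpshifu, mpsrwxpt, mpswcx, mpsxwqthir): 38 nodes
Sum: 66

66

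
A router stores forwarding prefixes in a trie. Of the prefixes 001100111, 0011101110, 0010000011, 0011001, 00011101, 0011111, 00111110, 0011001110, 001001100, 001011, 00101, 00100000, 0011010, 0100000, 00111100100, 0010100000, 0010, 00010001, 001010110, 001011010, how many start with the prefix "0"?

Walk to "0"; the words in its subtree are exactly those with that prefix.
Matches: "00010001", "00011101", "0010", "00100000", "0010000011", "001001100", "00101", "0010100000", "001010110", "001011", "001011010", "0011001", "001100111", "0011001110", "0011010", "0011101110", "00111100100", "0011111", "00111110", "0100000"
Count: 20

20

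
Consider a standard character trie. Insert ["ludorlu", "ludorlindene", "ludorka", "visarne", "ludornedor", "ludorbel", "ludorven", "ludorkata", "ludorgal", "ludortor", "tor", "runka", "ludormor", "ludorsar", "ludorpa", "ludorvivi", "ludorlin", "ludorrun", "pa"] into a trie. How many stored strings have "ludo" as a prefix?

Traverse to the node for "ludo", then collect every word in that subtree.
Words under "ludo": ludorbel, ludorgal, ludorka, ludorkata, ludorlin, ludorlindene, ludorlu, ludormor, ludornedor, ludorpa, ludorrun, ludorsar, ludortor, ludorven, ludorvivi
Count: 15

15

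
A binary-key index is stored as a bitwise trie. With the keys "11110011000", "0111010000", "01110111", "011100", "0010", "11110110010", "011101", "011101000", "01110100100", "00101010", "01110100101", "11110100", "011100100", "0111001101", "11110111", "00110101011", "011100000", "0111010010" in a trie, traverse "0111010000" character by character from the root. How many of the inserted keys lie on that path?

Traverse "0111010000" character by character; count nodes along the way that are marked as word ends.
Prefixes of the query that are stored words: "011101", "011101000", "0111010000"
Count: 3

3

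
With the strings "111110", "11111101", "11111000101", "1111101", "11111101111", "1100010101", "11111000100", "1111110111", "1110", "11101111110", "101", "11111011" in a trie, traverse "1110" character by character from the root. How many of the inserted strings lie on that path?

Check each prefix of "1110" against the stored set — each match is an end-marker on the path.
Prefixes of the query that are stored words: "1110"
Count: 1

1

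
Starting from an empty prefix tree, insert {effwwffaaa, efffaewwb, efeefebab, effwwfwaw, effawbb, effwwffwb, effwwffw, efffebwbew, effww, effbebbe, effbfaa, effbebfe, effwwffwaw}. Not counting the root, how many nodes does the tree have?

50

Insert word by word; a character creates a node only if that edge doesn't already exist:
  "effwwffaaa" → 10 new (e, f, f, w, w, f, f, a, a, a)
  "efffaewwb" → prefix "eff" already present; 6 new (f, a, e, w, w, b)
  "efeefebab" → prefix "ef" already present; 7 new (e, e, f, e, b, a, b)
  "effwwfwaw" → prefix "effwwf" already present; 3 new (w, a, w)
  "effawbb" → prefix "eff" already present; 4 new (a, w, b, b)
  "effwwffwb" → prefix "effwwff" already present; 2 new (w, b)
  "effwwffw" → prefix "effwwffw" already present; 0 new (none)
  "efffebwbew" → prefix "efff" already present; 6 new (e, b, w, b, e, w)
  "effww" → prefix "effww" already present; 0 new (none)
  "effbebbe" → prefix "eff" already present; 5 new (b, e, b, b, e)
  "effbfaa" → prefix "effb" already present; 3 new (f, a, a)
  "effbebfe" → prefix "effbeb" already present; 2 new (f, e)
  "effwwffwaw" → prefix "effwwffw" already present; 2 new (a, w)
Total nodes = 10 + 6 + 7 + 3 + 4 + 2 + 0 + 6 + 0 + 5 + 3 + 2 + 2 = 50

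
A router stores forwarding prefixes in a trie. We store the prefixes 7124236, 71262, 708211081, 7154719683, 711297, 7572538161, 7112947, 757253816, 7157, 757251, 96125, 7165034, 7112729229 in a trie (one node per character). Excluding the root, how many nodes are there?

Insert word by word; a character creates a node only if that edge doesn't already exist:
  "7124236" → 7 new (7, 1, 2, 4, 2, 3, 6)
  "71262" → prefix "712" already present; 2 new (6, 2)
  "708211081" → prefix "7" already present; 8 new (0, 8, 2, 1, 1, 0, 8, 1)
  "7154719683" → prefix "71" already present; 8 new (5, 4, 7, 1, 9, 6, 8, 3)
  "711297" → prefix "71" already present; 4 new (1, 2, 9, 7)
  "7572538161" → prefix "7" already present; 9 new (5, 7, 2, 5, 3, 8, 1, 6, 1)
  "7112947" → prefix "71129" already present; 2 new (4, 7)
  "757253816" → prefix "757253816" already present; 0 new (none)
  "7157" → prefix "715" already present; 1 new (7)
  "757251" → prefix "75725" already present; 1 new (1)
  "96125" → 5 new (9, 6, 1, 2, 5)
  "7165034" → prefix "71" already present; 5 new (6, 5, 0, 3, 4)
  "7112729229" → prefix "7112" already present; 6 new (7, 2, 9, 2, 2, 9)
Total nodes = 7 + 2 + 8 + 8 + 4 + 9 + 2 + 0 + 1 + 1 + 5 + 5 + 6 = 58

58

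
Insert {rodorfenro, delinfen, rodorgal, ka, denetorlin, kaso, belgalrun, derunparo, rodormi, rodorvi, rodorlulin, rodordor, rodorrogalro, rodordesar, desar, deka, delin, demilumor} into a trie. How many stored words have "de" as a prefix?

7

Filter for entries beginning with "de":
Matches: "deka", "delin", "delinfen", "demilumor", "denetorlin", "derunparo", "desar"
Count: 7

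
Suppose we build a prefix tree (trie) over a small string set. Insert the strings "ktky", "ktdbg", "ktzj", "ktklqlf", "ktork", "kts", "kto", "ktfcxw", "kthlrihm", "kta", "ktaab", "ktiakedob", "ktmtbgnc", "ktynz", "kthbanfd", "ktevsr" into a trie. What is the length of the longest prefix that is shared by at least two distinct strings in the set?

3

Equivalently: take the maximum, over all pairs, of their longest common prefix length.
e.g. "kta" and "ktaab" share the prefix "kta" of length 3; no pair shares a longer one.
Longest shared-prefix length: 3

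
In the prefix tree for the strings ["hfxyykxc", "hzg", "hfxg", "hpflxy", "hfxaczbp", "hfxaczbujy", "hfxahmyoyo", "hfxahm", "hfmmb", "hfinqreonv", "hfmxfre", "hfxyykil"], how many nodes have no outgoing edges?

A leaf is a node with no children — equivalently, the end of a word that is not a proper prefix of any other stored word.
Those words: "hfinqreonv", "hfmmb", "hfmxfre", "hfxaczbp", "hfxaczbujy", "hfxahmyoyo", "hfxg", "hfxyykil", "hfxyykxc", "hpflxy", "hzg"
Leaf count: 11

11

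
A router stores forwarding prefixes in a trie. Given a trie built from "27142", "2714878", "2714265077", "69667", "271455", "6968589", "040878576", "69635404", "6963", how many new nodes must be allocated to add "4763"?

"4763" shares no prefix with any stored word, so all 4 characters open new nodes.
4 − 0 = 4 new nodes.

4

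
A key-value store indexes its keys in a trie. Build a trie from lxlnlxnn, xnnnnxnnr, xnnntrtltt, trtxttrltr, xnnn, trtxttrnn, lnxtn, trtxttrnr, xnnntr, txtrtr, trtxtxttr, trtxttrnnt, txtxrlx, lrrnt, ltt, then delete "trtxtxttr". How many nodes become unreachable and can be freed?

After clearing the end-marker at "trtxtxttr", prune upward until reaching a node still needed by another word.
The suffix "xttr" (4 nodes) is used only by "trtxtxttr"; the node for "trtxt" still has the child "t", so pruning stops there.
Nodes removed: 4

4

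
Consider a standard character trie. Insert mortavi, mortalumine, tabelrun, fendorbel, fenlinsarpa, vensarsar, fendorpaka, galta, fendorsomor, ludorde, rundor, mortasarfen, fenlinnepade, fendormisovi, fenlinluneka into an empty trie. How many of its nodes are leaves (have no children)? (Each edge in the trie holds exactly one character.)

15

Leaves are exactly the stored words that no other stored word extends.
Those words: "fendorbel", "fendormisovi", "fendorpaka", "fendorsomor", "fenlinluneka", "fenlinnepade", "fenlinsarpa", "galta", "ludorde", "mortalumine", "mortasarfen", "mortavi", "rundor", "tabelrun", "vensarsar"
Leaf count: 15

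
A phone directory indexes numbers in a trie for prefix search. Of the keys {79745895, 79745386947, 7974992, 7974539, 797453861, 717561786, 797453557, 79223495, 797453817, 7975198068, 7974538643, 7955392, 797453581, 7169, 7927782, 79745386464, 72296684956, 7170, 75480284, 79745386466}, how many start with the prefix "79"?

15

Filter for entries beginning with "79":
Matches: "79223495", "7927782", "7955392", "797453557", "797453581", "797453817", "797453861", "7974538643", "79745386464", "79745386466", "79745386947", "7974539", "79745895", "7974992", "7975198068"
Count: 15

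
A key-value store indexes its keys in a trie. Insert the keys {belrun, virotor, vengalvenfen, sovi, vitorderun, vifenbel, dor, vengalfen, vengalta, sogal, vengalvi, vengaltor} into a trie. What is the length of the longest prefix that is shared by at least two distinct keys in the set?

The deepest shared node is where two words last agree before diverging.
"vengalta" and "vengaltor" agree on "vengalt" (7 characters) before diverging; nothing deeper is shared.
Longest shared-prefix length: 7

7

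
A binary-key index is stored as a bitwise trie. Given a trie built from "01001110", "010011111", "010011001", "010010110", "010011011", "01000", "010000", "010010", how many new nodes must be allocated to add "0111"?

Walking "0111" from the root, the first 2 characters ("01") follow existing edges; "1" is the first miss.
New nodes needed: |"0111"| − 2 = 4 − 2 = 2.

2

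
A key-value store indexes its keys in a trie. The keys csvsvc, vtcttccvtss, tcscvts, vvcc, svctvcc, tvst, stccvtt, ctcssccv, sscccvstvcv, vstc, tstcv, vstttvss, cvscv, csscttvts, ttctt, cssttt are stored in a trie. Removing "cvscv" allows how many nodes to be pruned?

After clearing the end-marker at "cvscv", prune upward until reaching a node still needed by another word.
The suffix "vscv" (4 nodes) is used only by "cvscv"; the node for "c" still has the child "s", so pruning stops there.
Nodes removed: 4

4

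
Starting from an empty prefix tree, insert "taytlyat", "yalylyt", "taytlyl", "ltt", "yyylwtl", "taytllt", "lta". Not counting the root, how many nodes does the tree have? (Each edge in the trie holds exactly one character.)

28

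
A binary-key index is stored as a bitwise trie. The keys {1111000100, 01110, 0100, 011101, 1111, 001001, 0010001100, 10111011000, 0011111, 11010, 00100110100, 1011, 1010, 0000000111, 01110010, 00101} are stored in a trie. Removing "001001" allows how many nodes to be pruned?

0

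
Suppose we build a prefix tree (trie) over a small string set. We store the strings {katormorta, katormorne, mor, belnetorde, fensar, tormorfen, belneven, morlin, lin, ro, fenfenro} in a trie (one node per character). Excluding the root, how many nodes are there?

56

For each word, the new-node count is its length minus the longest prefix already in the trie:
  "katormorta" → 10 new (k, a, t, o, r, m, o, r, t, a)
  "katormorne" → prefix "katormor" already present; 2 new (n, e)
  "mor" → 3 new (m, o, r)
  "belnetorde" → 10 new (b, e, l, n, e, t, o, r, d, e)
  "fensar" → 6 new (f, e, n, s, a, r)
  "tormorfen" → 9 new (t, o, r, m, o, r, f, e, n)
  "belneven" → prefix "belne" already present; 3 new (v, e, n)
  "morlin" → prefix "mor" already present; 3 new (l, i, n)
  "lin" → 3 new (l, i, n)
  "ro" → 2 new (r, o)
  "fenfenro" → prefix "fen" already present; 5 new (f, e, n, r, o)
Total nodes = 10 + 2 + 3 + 10 + 6 + 9 + 3 + 3 + 3 + 2 + 5 = 56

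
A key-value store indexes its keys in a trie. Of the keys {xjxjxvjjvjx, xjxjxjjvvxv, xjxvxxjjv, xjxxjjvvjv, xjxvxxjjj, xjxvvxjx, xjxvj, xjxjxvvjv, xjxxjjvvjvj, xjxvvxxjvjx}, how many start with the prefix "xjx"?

10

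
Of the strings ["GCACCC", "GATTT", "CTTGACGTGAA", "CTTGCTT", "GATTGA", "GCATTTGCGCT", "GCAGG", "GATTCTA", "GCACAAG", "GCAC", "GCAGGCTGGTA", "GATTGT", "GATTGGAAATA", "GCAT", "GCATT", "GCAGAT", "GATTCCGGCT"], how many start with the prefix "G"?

15

Traverse to the node for "G", then collect every word in that subtree.
Matches: "GATTCCGGCT", "GATTCTA", "GATTGA", "GATTGGAAATA", "GATTGT", "GATTT", "GCAC", "GCACAAG", "GCACCC", "GCAGAT", "GCAGG", "GCAGGCTGGTA", "GCAT", "GCATT", "GCATTTGCGCT"
Count: 15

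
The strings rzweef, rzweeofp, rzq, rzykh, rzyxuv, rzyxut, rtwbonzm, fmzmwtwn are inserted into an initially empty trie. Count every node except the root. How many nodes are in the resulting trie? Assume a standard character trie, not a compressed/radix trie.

32

Trie structure (* marks end of a word):
(root)
├─ f
│  └─ m
│     └─ z
│        └─ m
│           └─ w
│              └─ t
│                 └─ w
│                    └─ n *
└─ r
   ├─ t
   │  └─ w
   │     └─ b
   │        └─ o
   │           └─ n
   │              └─ z
   │                 └─ m *
   └─ z
      ├─ q *
      ├─ w
      │  └─ e
      │     └─ e
      │        ├─ f *
      │        └─ o
      │           └─ f
      │              └─ p *
      └─ y
         ├─ k
         │  └─ h *
         └─ x
            └─ u
               ├─ t *
               └─ v *
Counting every labelled node above: 32.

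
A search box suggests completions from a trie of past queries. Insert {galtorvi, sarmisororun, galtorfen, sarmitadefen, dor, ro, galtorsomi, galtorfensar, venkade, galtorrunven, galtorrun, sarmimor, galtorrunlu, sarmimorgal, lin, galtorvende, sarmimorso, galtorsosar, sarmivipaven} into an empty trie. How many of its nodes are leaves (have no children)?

16

Leaves are exactly the stored words that no other stored word extends.
Those words: "dor", "galtorfensar", "galtorrunlu", "galtorrunven", "galtorsomi", "galtorsosar", "galtorvende", "galtorvi", "lin", "ro", "sarmimorgal", "sarmimorso", "sarmisororun", "sarmitadefen", "sarmivipaven", "venkade"
Leaf count: 16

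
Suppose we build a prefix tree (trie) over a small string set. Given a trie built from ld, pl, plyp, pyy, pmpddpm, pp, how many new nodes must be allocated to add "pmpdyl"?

The longest prefix of "pmpdyl" already in the trie is "pmpd" (length 4).
Each of the 2 remaining characters creates one node.

2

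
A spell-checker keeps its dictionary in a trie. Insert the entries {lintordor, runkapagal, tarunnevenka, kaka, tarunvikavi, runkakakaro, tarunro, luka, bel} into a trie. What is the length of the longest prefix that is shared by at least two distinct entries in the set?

5

Equivalently: take the maximum, over all pairs, of their longest common prefix length.
e.g. "runkakakaro" and "runkapagal" share the prefix "runka" of length 5; no pair shares a longer one.
Longest shared-prefix length: 5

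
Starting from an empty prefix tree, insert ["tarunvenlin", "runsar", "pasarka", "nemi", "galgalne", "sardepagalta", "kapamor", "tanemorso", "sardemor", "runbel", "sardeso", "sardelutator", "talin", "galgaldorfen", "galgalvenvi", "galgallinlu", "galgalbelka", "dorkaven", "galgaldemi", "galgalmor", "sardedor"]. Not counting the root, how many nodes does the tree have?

118

For each word, the new-node count is its length minus the longest prefix already in the trie:
  "tarunvenlin" → 11 new (t, a, r, u, n, v, e, n, l, i, n)
  "runsar" → 6 new (r, u, n, s, a, r)
  "pasarka" → 7 new (p, a, s, a, r, k, a)
  "nemi" → 4 new (n, e, m, i)
  "galgalne" → 8 new (g, a, l, g, a, l, n, e)
  "sardepagalta" → 12 new (s, a, r, d, e, p, a, g, a, l, t, a)
  "kapamor" → 7 new (k, a, p, a, m, o, r)
  "tanemorso" → prefix "ta" already present; 7 new (n, e, m, o, r, s, o)
  "sardemor" → prefix "sarde" already present; 3 new (m, o, r)
  "runbel" → prefix "run" already present; 3 new (b, e, l)
  "sardeso" → prefix "sarde" already present; 2 new (s, o)
  "sardelutator" → prefix "sarde" already present; 7 new (l, u, t, a, t, o, r)
  "talin" → prefix "ta" already present; 3 new (l, i, n)
  "galgaldorfen" → prefix "galgal" already present; 6 new (d, o, r, f, e, n)
  "galgalvenvi" → prefix "galgal" already present; 5 new (v, e, n, v, i)
  "galgallinlu" → prefix "galgal" already present; 5 new (l, i, n, l, u)
  "galgalbelka" → prefix "galgal" already present; 5 new (b, e, l, k, a)
  "dorkaven" → 8 new (d, o, r, k, a, v, e, n)
  "galgaldemi" → prefix "galgald" already present; 3 new (e, m, i)
  "galgalmor" → prefix "galgal" already present; 3 new (m, o, r)
  "sardedor" → prefix "sarde" already present; 3 new (d, o, r)
Total nodes = 11 + 6 + 7 + 4 + 8 + 12 + 7 + 7 + 3 + 3 + 2 + 7 + 3 + 6 + 5 + 5 + 5 + 8 + 3 + 3 + 3 = 118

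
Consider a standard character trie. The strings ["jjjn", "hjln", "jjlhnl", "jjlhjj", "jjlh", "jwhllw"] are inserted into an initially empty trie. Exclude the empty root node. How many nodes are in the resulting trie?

19

Insert word by word; a character creates a node only if that edge doesn't already exist:
  "jjjn" → 4 new (j, j, j, n)
  "hjln" → 4 new (h, j, l, n)
  "jjlhnl" → prefix "jj" already present; 4 new (l, h, n, l)
  "jjlhjj" → prefix "jjlh" already present; 2 new (j, j)
  "jjlh" → prefix "jjlh" already present; 0 new (none)
  "jwhllw" → prefix "j" already present; 5 new (w, h, l, l, w)
Total nodes = 4 + 4 + 4 + 2 + 0 + 5 = 19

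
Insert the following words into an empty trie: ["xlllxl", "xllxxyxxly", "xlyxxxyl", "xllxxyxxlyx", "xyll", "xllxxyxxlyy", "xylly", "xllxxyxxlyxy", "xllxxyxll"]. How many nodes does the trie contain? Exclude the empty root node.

28

For each word, the new-node count is its length minus the longest prefix already in the trie:
  "xlllxl" → 6 new (x, l, l, l, x, l)
  "xllxxyxxly" → prefix "xll" already present; 7 new (x, x, y, x, x, l, y)
  "xlyxxxyl" → prefix "xl" already present; 6 new (y, x, x, x, y, l)
  "xllxxyxxlyx" → prefix "xllxxyxxly" already present; 1 new (x)
  "xyll" → prefix "x" already present; 3 new (y, l, l)
  "xllxxyxxlyy" → prefix "xllxxyxxly" already present; 1 new (y)
  "xylly" → prefix "xyll" already present; 1 new (y)
  "xllxxyxxlyxy" → prefix "xllxxyxxlyx" already present; 1 new (y)
  "xllxxyxll" → prefix "xllxxyx" already present; 2 new (l, l)
Total nodes = 6 + 7 + 6 + 1 + 3 + 1 + 1 + 1 + 2 = 28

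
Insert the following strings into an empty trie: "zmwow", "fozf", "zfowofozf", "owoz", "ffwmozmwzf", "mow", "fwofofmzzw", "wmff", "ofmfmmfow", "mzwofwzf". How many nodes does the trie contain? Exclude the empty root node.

61

For each word, the new-node count is its length minus the longest prefix already in the trie:
  "zmwow" → 5 new (z, m, w, o, w)
  "fozf" → 4 new (f, o, z, f)
  "zfowofozf" → prefix "z" already present; 8 new (f, o, w, o, f, o, z, f)
  "owoz" → 4 new (o, w, o, z)
  "ffwmozmwzf" → prefix "f" already present; 9 new (f, w, m, o, z, m, w, z, f)
  "mow" → 3 new (m, o, w)
  "fwofofmzzw" → prefix "f" already present; 9 new (w, o, f, o, f, m, z, z, w)
  "wmff" → 4 new (w, m, f, f)
  "ofmfmmfow" → prefix "o" already present; 8 new (f, m, f, m, m, f, o, w)
  "mzwofwzf" → prefix "m" already present; 7 new (z, w, o, f, w, z, f)
Total nodes = 5 + 4 + 8 + 4 + 9 + 3 + 9 + 4 + 8 + 7 = 61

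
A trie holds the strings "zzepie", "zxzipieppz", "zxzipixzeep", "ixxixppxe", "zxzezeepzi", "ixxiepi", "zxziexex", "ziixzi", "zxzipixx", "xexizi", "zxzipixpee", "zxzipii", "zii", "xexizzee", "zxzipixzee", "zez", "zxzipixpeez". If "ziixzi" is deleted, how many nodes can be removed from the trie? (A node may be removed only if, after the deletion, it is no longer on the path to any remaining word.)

A node on "ziixzi"'s path can go only if nothing else ends at it or branches off below it.
The suffix "xzi" (3 nodes) is used only by "ziixzi"; "zii" is itself a stored word, so pruning stops there.
Nodes removed: 3

3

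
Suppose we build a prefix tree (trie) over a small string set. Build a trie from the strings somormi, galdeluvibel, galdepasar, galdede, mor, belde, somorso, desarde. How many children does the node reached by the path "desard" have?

The children of the "desard" node are the distinct next characters among strings starting with "desard".
Characters that immediately follow "desard" among the stored strings: {e}.
That node has 1 child edge.

1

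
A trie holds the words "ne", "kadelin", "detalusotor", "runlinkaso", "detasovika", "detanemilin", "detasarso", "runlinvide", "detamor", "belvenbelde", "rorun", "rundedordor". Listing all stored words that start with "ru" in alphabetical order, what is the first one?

DFS of the "ru" subtree visits, in order: "rundedordor", "runlinkaso", "runlinvide"
The 1st is rundedordor.

rundedordor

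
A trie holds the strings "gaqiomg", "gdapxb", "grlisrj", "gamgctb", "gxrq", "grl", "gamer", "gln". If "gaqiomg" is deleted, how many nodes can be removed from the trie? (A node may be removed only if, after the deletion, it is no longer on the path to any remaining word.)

After clearing the end-marker at "gaqiomg", prune upward until reaching a node still needed by another word.
The suffix "qiomg" (5 nodes) is used only by "gaqiomg"; the node for "ga" still has the child "m", so pruning stops there.
Nodes removed: 5

5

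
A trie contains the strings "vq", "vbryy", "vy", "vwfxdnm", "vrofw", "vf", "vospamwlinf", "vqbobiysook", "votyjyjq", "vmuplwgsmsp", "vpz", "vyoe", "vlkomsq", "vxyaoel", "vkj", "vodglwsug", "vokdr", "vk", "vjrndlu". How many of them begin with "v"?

Walk to "v"; the words in its subtree are exactly those with that prefix.
Matches: "vbryy", "vf", "vjrndlu", "vk", "vkj", "vlkomsq", "vmuplwgsmsp", "vodglwsug", "vokdr", "vospamwlinf", "votyjyjq", "vpz", "vq", "vqbobiysook", "vrofw", "vwfxdnm", "vxyaoel", "vy", "vyoe"
Count: 19

19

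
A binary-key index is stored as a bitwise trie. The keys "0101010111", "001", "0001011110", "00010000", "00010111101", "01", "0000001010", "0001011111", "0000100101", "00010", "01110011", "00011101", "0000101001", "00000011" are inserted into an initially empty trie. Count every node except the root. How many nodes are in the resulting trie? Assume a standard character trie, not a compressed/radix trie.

53

For each word, the new-node count is its length minus the longest prefix already in the trie:
  "0101010111" → 10 new (0, 1, 0, 1, 0, 1, 0, 1, 1, 1)
  "001" → prefix "0" already present; 2 new (0, 1)
  "0001011110" → prefix "00" already present; 8 new (0, 1, 0, 1, 1, 1, 1, 0)
  "00010000" → prefix "00010" already present; 3 new (0, 0, 0)
  "00010111101" → prefix "0001011110" already present; 1 new (1)
  "01" → prefix "01" already present; 0 new (none)
  "0000001010" → prefix "000" already present; 7 new (0, 0, 0, 1, 0, 1, 0)
  "0001011111" → prefix "000101111" already present; 1 new (1)
  "0000100101" → prefix "0000" already present; 6 new (1, 0, 0, 1, 0, 1)
  "00010" → prefix "00010" already present; 0 new (none)
  "01110011" → prefix "01" already present; 6 new (1, 1, 0, 0, 1, 1)
  "00011101" → prefix "0001" already present; 4 new (1, 1, 0, 1)
  "0000101001" → prefix "000010" already present; 4 new (1, 0, 0, 1)
  "00000011" → prefix "0000001" already present; 1 new (1)
Total nodes = 10 + 2 + 8 + 3 + 1 + 0 + 7 + 1 + 6 + 0 + 6 + 4 + 4 + 1 = 53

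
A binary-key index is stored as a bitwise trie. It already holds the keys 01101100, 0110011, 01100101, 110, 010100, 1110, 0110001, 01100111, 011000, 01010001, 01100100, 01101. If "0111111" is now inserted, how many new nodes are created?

4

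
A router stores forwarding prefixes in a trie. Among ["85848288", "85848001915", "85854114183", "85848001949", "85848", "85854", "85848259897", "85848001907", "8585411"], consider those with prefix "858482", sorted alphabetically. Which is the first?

DFS of the "858482" subtree visits, in order: "85848259897", "85848288"
Position 1: 85848259897

85848259897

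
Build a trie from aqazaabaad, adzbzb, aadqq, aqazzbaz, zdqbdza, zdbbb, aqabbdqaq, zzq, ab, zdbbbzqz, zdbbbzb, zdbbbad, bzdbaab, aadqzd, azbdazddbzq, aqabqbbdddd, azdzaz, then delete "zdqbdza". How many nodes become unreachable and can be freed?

After clearing the end-marker at "zdqbdza", prune upward until reaching a node still needed by another word.
The suffix "qbdza" (5 nodes) is used only by "zdqbdza"; the node for "zd" still has the child "b", so pruning stops there.
Nodes removed: 5

5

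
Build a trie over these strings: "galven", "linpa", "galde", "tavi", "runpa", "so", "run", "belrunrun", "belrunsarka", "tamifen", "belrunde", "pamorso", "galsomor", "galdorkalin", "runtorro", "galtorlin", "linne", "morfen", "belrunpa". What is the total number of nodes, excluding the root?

Insert word by word; a character creates a node only if that edge doesn't already exist:
  "galven" → 6 new (g, a, l, v, e, n)
  "linpa" → 5 new (l, i, n, p, a)
  "galde" → prefix "gal" already present; 2 new (d, e)
  "tavi" → 4 new (t, a, v, i)
  "runpa" → 5 new (r, u, n, p, a)
  "so" → 2 new (s, o)
  "run" → prefix "run" already present; 0 new (none)
  "belrunrun" → 9 new (b, e, l, r, u, n, r, u, n)
  "belrunsarka" → prefix "belrun" already present; 5 new (s, a, r, k, a)
  "tamifen" → prefix "ta" already present; 5 new (m, i, f, e, n)
  "belrunde" → prefix "belrun" already present; 2 new (d, e)
  "pamorso" → 7 new (p, a, m, o, r, s, o)
  "galsomor" → prefix "gal" already present; 5 new (s, o, m, o, r)
  "galdorkalin" → prefix "gald" already present; 7 new (o, r, k, a, l, i, n)
  "runtorro" → prefix "run" already present; 5 new (t, o, r, r, o)
  "galtorlin" → prefix "gal" already present; 6 new (t, o, r, l, i, n)
  "linne" → prefix "lin" already present; 2 new (n, e)
  "morfen" → 6 new (m, o, r, f, e, n)
  "belrunpa" → prefix "belrun" already present; 2 new (p, a)
Total nodes = 6 + 5 + 2 + 4 + 5 + 2 + 0 + 9 + 5 + 5 + 2 + 7 + 5 + 7 + 5 + 6 + 2 + 6 + 2 = 85

85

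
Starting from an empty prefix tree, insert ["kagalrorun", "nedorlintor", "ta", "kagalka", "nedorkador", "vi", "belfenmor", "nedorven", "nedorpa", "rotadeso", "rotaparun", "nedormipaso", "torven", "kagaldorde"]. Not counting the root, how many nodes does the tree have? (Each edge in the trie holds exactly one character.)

Trace insertions, counting only characters that open a new branch:
  "kagalrorun" → 10 new (k, a, g, a, l, r, o, r, u, n)
  "nedorlintor" → 11 new (n, e, d, o, r, l, i, n, t, o, r)
  "ta" → 2 new (t, a)
  "kagalka" → prefix "kagal" already present; 2 new (k, a)
  "nedorkador" → prefix "nedor" already present; 5 new (k, a, d, o, r)
  "vi" → 2 new (v, i)
  "belfenmor" → 9 new (b, e, l, f, e, n, m, o, r)
  "nedorven" → prefix "nedor" already present; 3 new (v, e, n)
  "nedorpa" → prefix "nedor" already present; 2 new (p, a)
  "rotadeso" → 8 new (r, o, t, a, d, e, s, o)
  "rotaparun" → prefix "rota" already present; 5 new (p, a, r, u, n)
  "nedormipaso" → prefix "nedor" already present; 6 new (m, i, p, a, s, o)
  "torven" → prefix "t" already present; 5 new (o, r, v, e, n)
  "kagaldorde" → prefix "kagal" already present; 5 new (d, o, r, d, e)
Total nodes = 10 + 11 + 2 + 2 + 5 + 2 + 9 + 3 + 2 + 8 + 5 + 6 + 5 + 5 = 75

75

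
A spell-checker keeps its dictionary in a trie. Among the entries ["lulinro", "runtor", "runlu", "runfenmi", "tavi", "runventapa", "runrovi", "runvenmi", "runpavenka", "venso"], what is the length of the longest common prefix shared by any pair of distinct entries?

6

Look for the deepest trie node that still has at least two words in its subtree.
e.g. "runvenmi" and "runventapa" share the prefix "runven" of length 6; no pair shares a longer one.
Longest shared-prefix length: 6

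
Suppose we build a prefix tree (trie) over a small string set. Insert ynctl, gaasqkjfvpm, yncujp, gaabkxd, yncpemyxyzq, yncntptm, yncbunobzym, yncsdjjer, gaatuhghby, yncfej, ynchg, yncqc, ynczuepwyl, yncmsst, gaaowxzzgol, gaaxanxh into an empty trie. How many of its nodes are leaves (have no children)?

A leaf is a node with no children — equivalently, the end of a word that is not a proper prefix of any other stored word.
Those words: "gaabkxd", "gaaowxzzgol", "gaasqkjfvpm", "gaatuhghby", "gaaxanxh", "yncbunobzym", "yncfej", "ynchg", "yncmsst", "yncntptm", "yncpemyxyzq", "yncqc", "yncsdjjer", "ynctl", "yncujp", "ynczuepwyl"
Leaf count: 16

16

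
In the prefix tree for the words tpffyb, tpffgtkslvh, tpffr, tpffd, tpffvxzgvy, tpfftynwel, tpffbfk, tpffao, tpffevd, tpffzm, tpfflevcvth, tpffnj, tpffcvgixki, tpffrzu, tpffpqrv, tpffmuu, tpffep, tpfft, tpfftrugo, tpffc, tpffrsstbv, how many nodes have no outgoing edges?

A leaf is a node with no children — equivalently, the end of a word that is not a proper prefix of any other stored word.
Those words: "tpffao", "tpffbfk", "tpffcvgixki", "tpffd", "tpffep", "tpffevd", "tpffgtkslvh", "tpfflevcvth", "tpffmuu", "tpffnj", "tpffpqrv", "tpffrsstbv", "tpffrzu", "tpfftrugo", "tpfftynwel", "tpffvxzgvy", "tpffyb", "tpffzm"
Leaf count: 18

18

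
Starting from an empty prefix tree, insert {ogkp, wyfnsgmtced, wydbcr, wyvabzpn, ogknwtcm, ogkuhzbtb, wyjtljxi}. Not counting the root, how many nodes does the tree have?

Insert word by word; a character creates a node only if that edge doesn't already exist:
  "ogkp" → 4 new (o, g, k, p)
  "wyfnsgmtced" → 11 new (w, y, f, n, s, g, m, t, c, e, d)
  "wydbcr" → prefix "wy" already present; 4 new (d, b, c, r)
  "wyvabzpn" → prefix "wy" already present; 6 new (v, a, b, z, p, n)
  "ogknwtcm" → prefix "ogk" already present; 5 new (n, w, t, c, m)
  "ogkuhzbtb" → prefix "ogk" already present; 6 new (u, h, z, b, t, b)
  "wyjtljxi" → prefix "wy" already present; 6 new (j, t, l, j, x, i)
Total nodes = 4 + 11 + 4 + 6 + 5 + 6 + 6 = 42

42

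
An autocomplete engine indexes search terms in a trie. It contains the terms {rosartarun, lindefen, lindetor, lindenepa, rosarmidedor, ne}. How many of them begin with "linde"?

Traverse to the node for "linde", then collect every word in that subtree.
Words under "linde": lindefen, lindenepa, lindetor
Count: 3

3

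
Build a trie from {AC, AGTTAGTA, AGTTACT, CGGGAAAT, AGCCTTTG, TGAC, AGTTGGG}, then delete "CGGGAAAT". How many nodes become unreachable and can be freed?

After clearing the end-marker at "CGGGAAAT", prune upward until reaching a node still needed by another word.
No other word shares any prefix with "CGGGAAAT", so all 8 of its nodes go.
Nodes removed: 8

8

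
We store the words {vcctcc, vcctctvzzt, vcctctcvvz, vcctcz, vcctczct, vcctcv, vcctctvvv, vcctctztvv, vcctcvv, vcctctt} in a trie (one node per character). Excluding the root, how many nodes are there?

Count nodes per top-level branch (shared prefixes stored once):
  'v'-branch (vcctcc, vcctctcvvz, vcctctt, vcctctvvv, vcctctvzzt, vcctctztvv, vcctcv, vcctcvv, vcctcz, vcctczct): 27 nodes
Sum: 27

27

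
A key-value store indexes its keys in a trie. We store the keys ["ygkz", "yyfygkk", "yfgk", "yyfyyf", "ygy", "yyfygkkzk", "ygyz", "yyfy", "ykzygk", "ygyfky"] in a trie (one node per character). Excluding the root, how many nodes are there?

Count nodes per top-level branch (shared prefixes stored once):
  'y'-branch (yfgk, ygkz, ygy, ygyfky, ygyz, ykzygk, yyfy, yyfygkk, yyfygkkzk, yyfyyf): 27 nodes
Sum: 27

27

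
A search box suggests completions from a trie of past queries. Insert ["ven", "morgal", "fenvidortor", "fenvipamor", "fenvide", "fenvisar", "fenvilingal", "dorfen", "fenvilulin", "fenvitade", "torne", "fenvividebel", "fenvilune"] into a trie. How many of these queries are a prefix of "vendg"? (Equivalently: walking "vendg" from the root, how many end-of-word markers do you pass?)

Walk "vendg" from the root; an end-of-word marker is hit whenever a stored word is a prefix of "vendg".
Prefixes of the query that are stored words: "ven"
Count: 1

1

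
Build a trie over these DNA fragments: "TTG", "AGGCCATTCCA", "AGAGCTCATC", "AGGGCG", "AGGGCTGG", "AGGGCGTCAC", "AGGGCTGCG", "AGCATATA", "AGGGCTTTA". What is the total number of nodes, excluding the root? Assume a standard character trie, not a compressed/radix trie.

43

For each word, the new-node count is its length minus the longest prefix already in the trie:
  "TTG" → 3 new (T, T, G)
  "AGGCCATTCCA" → 11 new (A, G, G, C, C, A, T, T, C, C, A)
  "AGAGCTCATC" → prefix "AG" already present; 8 new (A, G, C, T, C, A, T, C)
  "AGGGCG" → prefix "AGG" already present; 3 new (G, C, G)
  "AGGGCTGG" → prefix "AGGGC" already present; 3 new (T, G, G)
  "AGGGCGTCAC" → prefix "AGGGCG" already present; 4 new (T, C, A, C)
  "AGGGCTGCG" → prefix "AGGGCTG" already present; 2 new (C, G)
  "AGCATATA" → prefix "AG" already present; 6 new (C, A, T, A, T, A)
  "AGGGCTTTA" → prefix "AGGGCT" already present; 3 new (T, T, A)
Total nodes = 3 + 11 + 8 + 3 + 3 + 4 + 2 + 6 + 3 = 43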